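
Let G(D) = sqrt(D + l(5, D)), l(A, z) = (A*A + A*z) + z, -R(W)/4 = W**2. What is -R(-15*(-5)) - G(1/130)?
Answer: 22500 - sqrt(423410)/130 ≈ 22495.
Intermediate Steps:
R(W) = -4*W**2
l(A, z) = z + A**2 + A*z (l(A, z) = (A**2 + A*z) + z = z + A**2 + A*z)
G(D) = sqrt(25 + 7*D) (G(D) = sqrt(D + (D + 5**2 + 5*D)) = sqrt(D + (D + 25 + 5*D)) = sqrt(D + (25 + 6*D)) = sqrt(25 + 7*D))
-R(-15*(-5)) - G(1/130) = -(-4)*(-15*(-5))**2 - sqrt(25 + 7/130) = -(-4)*75**2 - sqrt(25 + 7*(1/130)) = -(-4)*5625 - sqrt(25 + 7/130) = -1*(-22500) - sqrt(3257/130) = 22500 - sqrt(423410)/130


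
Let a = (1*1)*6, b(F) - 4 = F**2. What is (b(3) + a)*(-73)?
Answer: -1387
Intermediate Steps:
b(F) = 4 + F**2
a = 6 (a = 1*6 = 6)
(b(3) + a)*(-73) = ((4 + 3**2) + 6)*(-73) = ((4 + 9) + 6)*(-73) = (13 + 6)*(-73) = 19*(-73) = -1387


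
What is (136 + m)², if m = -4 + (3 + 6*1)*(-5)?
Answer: 7569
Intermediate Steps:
m = -49 (m = -4 + (3 + 6)*(-5) = -4 + 9*(-5) = -4 - 45 = -49)
(136 + m)² = (136 - 49)² = 87² = 7569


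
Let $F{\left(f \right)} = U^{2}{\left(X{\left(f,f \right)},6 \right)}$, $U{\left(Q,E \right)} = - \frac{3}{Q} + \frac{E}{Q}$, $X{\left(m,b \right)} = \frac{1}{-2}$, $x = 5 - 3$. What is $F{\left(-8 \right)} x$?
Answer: $72$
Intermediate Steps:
$x = 2$
$X{\left(m,b \right)} = - \frac{1}{2}$
$F{\left(f \right)} = 36$ ($F{\left(f \right)} = \left(\frac{-3 + 6}{- \frac{1}{2}}\right)^{2} = \left(\left(-2\right) 3\right)^{2} = \left(-6\right)^{2} = 36$)
$F{\left(-8 \right)} x = 36 \cdot 2 = 72$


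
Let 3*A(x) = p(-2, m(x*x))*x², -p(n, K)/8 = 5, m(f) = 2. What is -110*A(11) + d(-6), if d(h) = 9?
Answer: 532427/3 ≈ 1.7748e+5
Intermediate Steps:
p(n, K) = -40 (p(n, K) = -8*5 = -40)
A(x) = -40*x²/3 (A(x) = (-40*x²)/3 = -40*x²/3)
-110*A(11) + d(-6) = -(-4400)*11²/3 + 9 = -(-4400)*121/3 + 9 = -110*(-4840/3) + 9 = 532400/3 + 9 = 532427/3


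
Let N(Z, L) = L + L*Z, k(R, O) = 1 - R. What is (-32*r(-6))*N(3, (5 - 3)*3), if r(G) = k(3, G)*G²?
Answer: 55296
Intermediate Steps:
r(G) = -2*G² (r(G) = (1 - 1*3)*G² = (1 - 3)*G² = -2*G²)
(-32*r(-6))*N(3, (5 - 3)*3) = (-(-64)*(-6)²)*(((5 - 3)*3)*(1 + 3)) = (-(-64)*36)*((2*3)*4) = (-32*(-72))*(6*4) = 2304*24 = 55296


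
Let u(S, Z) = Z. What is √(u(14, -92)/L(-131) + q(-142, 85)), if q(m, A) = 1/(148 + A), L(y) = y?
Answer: √658289541/30523 ≈ 0.84058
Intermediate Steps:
√(u(14, -92)/L(-131) + q(-142, 85)) = √(-92/(-131) + 1/(148 + 85)) = √(-92*(-1/131) + 1/233) = √(92/131 + 1/233) = √(21567/30523) = √658289541/30523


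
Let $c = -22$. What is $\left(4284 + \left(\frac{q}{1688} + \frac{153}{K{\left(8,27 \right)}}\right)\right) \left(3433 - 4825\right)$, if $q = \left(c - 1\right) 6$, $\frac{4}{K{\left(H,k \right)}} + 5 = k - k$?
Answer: $- \frac{1202065776}{211} \approx -5.697 \cdot 10^{6}$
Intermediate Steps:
$K{\left(H,k \right)} = - \frac{4}{5}$ ($K{\left(H,k \right)} = \frac{4}{-5 + \left(k - k\right)} = \frac{4}{-5 + 0} = \frac{4}{-5} = 4 \left(- \frac{1}{5}\right) = - \frac{4}{5}$)
$q = -138$ ($q = \left(-22 - 1\right) 6 = \left(-23\right) 6 = -138$)
$\left(4284 + \left(\frac{q}{1688} + \frac{153}{K{\left(8,27 \right)}}\right)\right) \left(3433 - 4825\right) = \left(4284 + \left(- \frac{138}{1688} + \frac{153}{- \frac{4}{5}}\right)\right) \left(3433 - 4825\right) = \left(4284 + \left(\left(-138\right) \frac{1}{1688} + 153 \left(- \frac{5}{4}\right)\right)\right) \left(-1392\right) = \left(4284 - \frac{40371}{211}\right) \left(-1392\right) = \frac{863553}{211} \left(-1392\right) = - \frac{1202065776}{211}$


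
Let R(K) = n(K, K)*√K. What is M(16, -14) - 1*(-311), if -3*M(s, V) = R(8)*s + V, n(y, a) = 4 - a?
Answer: 947/3 + 128*√2/3 ≈ 376.01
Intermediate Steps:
R(K) = √K*(4 - K) (R(K) = (4 - K)*√K = √K*(4 - K))
M(s, V) = -V/3 + 8*s*√2/3 (M(s, V) = -((√8*(4 - 1*8))*s + V)/3 = -(((2*√2)*(4 - 8))*s + V)/3 = -(((2*√2)*(-4))*s + V)/3 = -((-8*√2)*s + V)/3 = -(-8*s*√2 + V)/3 = -(V - 8*s*√2)/3 = -V/3 + 8*s*√2/3)
M(16, -14) - 1*(-311) = (-⅓*(-14) + (8/3)*16*√2) - 1*(-311) = (14/3 + 128*√2/3) + 311 = 947/3 + 128*√2/3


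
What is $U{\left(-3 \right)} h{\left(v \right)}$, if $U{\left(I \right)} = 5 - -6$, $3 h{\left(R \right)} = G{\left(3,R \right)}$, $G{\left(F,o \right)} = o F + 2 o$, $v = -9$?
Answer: $-165$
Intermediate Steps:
$G{\left(F,o \right)} = 2 o + F o$ ($G{\left(F,o \right)} = F o + 2 o = 2 o + F o$)
$h{\left(R \right)} = \frac{5 R}{3}$ ($h{\left(R \right)} = \frac{R \left(2 + 3\right)}{3} = \frac{R 5}{3} = \frac{5 R}{3}$)
$U{\left(I \right)} = 11$ ($U{\left(I \right)} = 5 + 6 = 11$)
$U{\left(-3 \right)} h{\left(v \right)} = 11 \cdot \frac{5}{3} \left(-9\right) = 11 \left(-15\right) = -165$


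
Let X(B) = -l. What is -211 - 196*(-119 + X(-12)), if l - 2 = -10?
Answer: 21545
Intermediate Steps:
l = -8 (l = 2 - 10 = -8)
X(B) = 8 (X(B) = -1*(-8) = 8)
-211 - 196*(-119 + X(-12)) = -211 - 196*(-119 + 8) = -211 - 196*(-111) = -211 + 21756 = 21545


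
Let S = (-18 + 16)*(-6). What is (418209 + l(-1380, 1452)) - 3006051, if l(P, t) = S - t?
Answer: -2589282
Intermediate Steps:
S = 12 (S = -2*(-6) = 12)
l(P, t) = 12 - t
(418209 + l(-1380, 1452)) - 3006051 = (418209 + (12 - 1*1452)) - 3006051 = (418209 + (12 - 1452)) - 3006051 = (418209 - 1440) - 3006051 = 416769 - 3006051 = -2589282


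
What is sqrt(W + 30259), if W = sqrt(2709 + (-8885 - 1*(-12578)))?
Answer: sqrt(30259 + sqrt(6402)) ≈ 174.18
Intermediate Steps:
W = sqrt(6402) (W = sqrt(2709 + (-8885 + 12578)) = sqrt(2709 + 3693) = sqrt(6402) ≈ 80.012)
sqrt(W + 30259) = sqrt(sqrt(6402) + 30259) = sqrt(30259 + sqrt(6402))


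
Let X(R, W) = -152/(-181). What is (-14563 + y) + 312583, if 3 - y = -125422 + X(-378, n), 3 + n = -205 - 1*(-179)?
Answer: 76643393/181 ≈ 4.2344e+5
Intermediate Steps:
n = -29 (n = -3 + (-205 - 1*(-179)) = -3 + (-205 + 179) = -3 - 26 = -29)
X(R, W) = 152/181 (X(R, W) = -152*(-1/181) = 152/181)
y = 22701773/181 (y = 3 - (-125422 + 152/181) = 3 - 1*(-22701230/181) = 3 + 22701230/181 = 22701773/181 ≈ 1.2542e+5)
(-14563 + y) + 312583 = (-14563 + 22701773/181) + 312583 = 20065870/181 + 312583 = 76643393/181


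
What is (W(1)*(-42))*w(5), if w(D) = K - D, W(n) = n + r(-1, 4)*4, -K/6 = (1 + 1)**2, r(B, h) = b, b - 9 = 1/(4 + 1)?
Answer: 230202/5 ≈ 46040.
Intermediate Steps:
b = 46/5 (b = 9 + 1/(4 + 1) = 9 + 1/5 = 46/5 ≈ 9.2000)
r(B, h) = 46/5
K = -24 (K = -6*(1 + 1)**2 = -6*2**2 = -6*4 = -24)
W(n) = 184/5 + n (W(n) = n + (46/5)*4 = n + 184/5 = 184/5 + n)
w(D) = -24 - D
(W(1)*(-42))*w(5) = ((184/5 + 1)*(-42))*(-24 - 1*5) = ((189/5)*(-42))*(-24 - 5) = -7938/5*(-29) = 230202/5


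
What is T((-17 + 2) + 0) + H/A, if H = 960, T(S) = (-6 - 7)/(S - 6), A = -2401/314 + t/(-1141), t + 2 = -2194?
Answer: -7196153879/43049937 ≈ -167.16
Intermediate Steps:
t = -2196 (t = -2 - 2194 = -2196)
A = -2049997/358274 (A = -2401/314 - 2196/(-1141) = -2401*1/314 - 2196*(-1/1141) = -2401/314 + 2196/1141 = -2049997/358274 ≈ -5.7219)
T(S) = -13/(-6 + S)
T((-17 + 2) + 0) + H/A = -13/(-6 + ((-17 + 2) + 0)) + 960/(-2049997/358274) = -13/(-6 + (-15 + 0)) + 960*(-358274/2049997) = -13/(-6 - 15) - 343943040/2049997 = -13/(-21) - 343943040/2049997 = -13*(-1/21) - 343943040/2049997 = 13/21 - 343943040/2049997 = -7196153879/43049937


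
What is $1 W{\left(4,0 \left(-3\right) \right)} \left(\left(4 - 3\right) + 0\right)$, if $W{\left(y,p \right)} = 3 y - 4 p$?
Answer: $12$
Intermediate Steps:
$W{\left(y,p \right)} = - 4 p + 3 y$
$1 W{\left(4,0 \left(-3\right) \right)} \left(\left(4 - 3\right) + 0\right) = 1 \left(- 4 \cdot 0 \left(-3\right) + 3 \cdot 4\right) \left(\left(4 - 3\right) + 0\right) = 1 \left(\left(-4\right) 0 + 12\right) \left(1 + 0\right) = 1 \left(0 + 12\right) 1 = 1 \cdot 12 \cdot 1 = 12 \cdot 1 = 12$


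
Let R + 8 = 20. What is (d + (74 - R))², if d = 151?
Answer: 45369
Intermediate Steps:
R = 12 (R = -8 + 20 = 12)
(d + (74 - R))² = (151 + (74 - 1*12))² = (151 + (74 - 12))² = (151 + 62)² = 213² = 45369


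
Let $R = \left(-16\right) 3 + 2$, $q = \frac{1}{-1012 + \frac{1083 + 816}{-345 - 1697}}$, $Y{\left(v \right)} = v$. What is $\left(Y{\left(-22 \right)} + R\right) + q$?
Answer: $- \frac{140653446}{2068403} \approx -68.001$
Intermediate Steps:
$q = - \frac{2042}{2068403}$ ($q = \frac{1}{-1012 + \frac{1899}{-2042}} = \frac{1}{-1012 + 1899 \left(- \frac{1}{2042}\right)} = \frac{1}{-1012 - \frac{1899}{2042}} = \frac{1}{- \frac{2068403}{2042}} = - \frac{2042}{2068403} \approx -0.00098724$)
$R = -46$ ($R = -48 + 2 = -46$)
$\left(Y{\left(-22 \right)} + R\right) + q = \left(-22 - 46\right) - \frac{2042}{2068403} = -68 - \frac{2042}{2068403} = - \frac{140653446}{2068403}$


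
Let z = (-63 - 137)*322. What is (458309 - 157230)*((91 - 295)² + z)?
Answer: -6859783936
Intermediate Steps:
z = -64400 (z = -200*322 = -64400)
(458309 - 157230)*((91 - 295)² + z) = (458309 - 157230)*((91 - 295)² - 64400) = 301079*((-204)² - 64400) = 301079*(41616 - 64400) = 301079*(-22784) = -6859783936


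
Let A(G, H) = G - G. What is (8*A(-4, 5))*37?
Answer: 0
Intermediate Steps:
A(G, H) = 0
(8*A(-4, 5))*37 = (8*0)*37 = 0*37 = 0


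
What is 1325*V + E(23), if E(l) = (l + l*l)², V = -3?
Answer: 300729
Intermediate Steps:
E(l) = (l + l²)²
1325*V + E(23) = 1325*(-3) + 23²*(1 + 23)² = -3975 + 529*24² = -3975 + 529*576 = -3975 + 304704 = 300729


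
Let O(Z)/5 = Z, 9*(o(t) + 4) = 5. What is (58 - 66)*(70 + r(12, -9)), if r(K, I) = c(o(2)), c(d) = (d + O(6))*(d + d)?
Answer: 73184/81 ≈ 903.51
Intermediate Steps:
o(t) = -31/9 (o(t) = -4 + (⅑)*5 = -4 + 5/9 = -31/9)
O(Z) = 5*Z
c(d) = 2*d*(30 + d) (c(d) = (d + 5*6)*(d + d) = (d + 30)*(2*d) = (30 + d)*(2*d) = 2*d*(30 + d))
r(K, I) = -14818/81 (r(K, I) = 2*(-31/9)*(30 - 31/9) = 2*(-31/9)*(239/9) = -14818/81)
(58 - 66)*(70 + r(12, -9)) = (58 - 66)*(70 - 14818/81) = -8*(-9148/81) = 73184/81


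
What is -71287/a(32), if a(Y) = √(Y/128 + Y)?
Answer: -142574*√129/129 ≈ -12553.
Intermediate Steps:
a(Y) = √258*√Y/16 (a(Y) = √(Y*(1/128) + Y) = √(Y/128 + Y) = √(129*Y/128) = √258*√Y/16)
-71287/a(32) = -71287*2*√129/129 = -142574*√129/129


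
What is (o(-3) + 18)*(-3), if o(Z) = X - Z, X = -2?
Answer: -57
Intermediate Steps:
o(Z) = -2 - Z
(o(-3) + 18)*(-3) = ((-2 - 1*(-3)) + 18)*(-3) = ((-2 + 3) + 18)*(-3) = (1 + 18)*(-3) = 19*(-3) = -57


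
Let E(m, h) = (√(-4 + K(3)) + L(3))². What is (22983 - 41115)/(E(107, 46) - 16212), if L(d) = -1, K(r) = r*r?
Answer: 36730899/32829302 - 4533*√5/32829302 ≈ 1.1185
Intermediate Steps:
K(r) = r²
E(m, h) = (-1 + √5)² (E(m, h) = (√(-4 + 3²) - 1)² = (√(-4 + 9) - 1)² = (√5 - 1)² = (-1 + √5)²)
(22983 - 41115)/(E(107, 46) - 16212) = (22983 - 41115)/((1 - √5)² - 16212) = -18132/(-16212 + (1 - √5)²)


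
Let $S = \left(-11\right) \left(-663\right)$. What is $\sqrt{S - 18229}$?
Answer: $2 i \sqrt{2734} \approx 104.58 i$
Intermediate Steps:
$S = 7293$
$\sqrt{S - 18229} = \sqrt{7293 - 18229} = \sqrt{-10936} = 2 i \sqrt{2734}$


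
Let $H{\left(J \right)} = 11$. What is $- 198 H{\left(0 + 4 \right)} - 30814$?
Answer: $-32992$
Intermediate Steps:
$- 198 H{\left(0 + 4 \right)} - 30814 = \left(-198\right) 11 - 30814 = -2178 - 30814 = -32992$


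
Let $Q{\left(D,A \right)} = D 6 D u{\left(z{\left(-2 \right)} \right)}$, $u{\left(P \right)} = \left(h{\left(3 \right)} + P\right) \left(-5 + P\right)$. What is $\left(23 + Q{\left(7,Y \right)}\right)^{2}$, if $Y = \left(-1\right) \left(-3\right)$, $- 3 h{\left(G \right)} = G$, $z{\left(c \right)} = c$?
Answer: $38402809$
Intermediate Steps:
$h{\left(G \right)} = - \frac{G}{3}$
$u{\left(P \right)} = \left(-1 + P\right) \left(-5 + P\right)$ ($u{\left(P \right)} = \left(\left(- \frac{1}{3}\right) 3 + P\right) \left(-5 + P\right) = \left(-1 + P\right) \left(-5 + P\right)$)
$Y = 3$
$Q{\left(D,A \right)} = 126 D^{2}$ ($Q{\left(D,A \right)} = D 6 D \left(5 + \left(-2\right)^{2} - -12\right) = 6 D D \left(5 + 4 + 12\right) = 6 D^{2} \cdot 21 = 126 D^{2}$)
$\left(23 + Q{\left(7,Y \right)}\right)^{2} = \left(23 + 126 \cdot 7^{2}\right)^{2} = \left(23 + 126 \cdot 49\right)^{2} = \left(23 + 6174\right)^{2} = 6197^{2} = 38402809$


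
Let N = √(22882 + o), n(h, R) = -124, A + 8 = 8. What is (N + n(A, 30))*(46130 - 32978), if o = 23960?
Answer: -1630848 + 13152*√46842 ≈ 1.2156e+6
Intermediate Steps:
A = 0 (A = -8 + 8 = 0)
N = √46842 (N = √(22882 + 23960) = √46842 ≈ 216.43)
(N + n(A, 30))*(46130 - 32978) = (√46842 - 124)*(46130 - 32978) = (-124 + √46842)*13152 = -1630848 + 13152*√46842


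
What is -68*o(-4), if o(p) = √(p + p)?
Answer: -136*I*√2 ≈ -192.33*I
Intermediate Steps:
o(p) = √2*√p (o(p) = √(2*p) = √2*√p)
-68*o(-4) = -68*√2*√(-4) = -68*√2*2*I = -136*I*√2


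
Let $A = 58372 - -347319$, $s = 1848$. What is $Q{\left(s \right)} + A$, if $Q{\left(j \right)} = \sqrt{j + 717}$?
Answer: $405691 + 3 \sqrt{285} \approx 4.0574 \cdot 10^{5}$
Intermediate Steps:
$A = 405691$ ($A = 58372 + 347319 = 405691$)
$Q{\left(j \right)} = \sqrt{717 + j}$
$Q{\left(s \right)} + A = \sqrt{717 + 1848} + 405691 = \sqrt{2565} + 405691 = 3 \sqrt{285} + 405691 = 405691 + 3 \sqrt{285}$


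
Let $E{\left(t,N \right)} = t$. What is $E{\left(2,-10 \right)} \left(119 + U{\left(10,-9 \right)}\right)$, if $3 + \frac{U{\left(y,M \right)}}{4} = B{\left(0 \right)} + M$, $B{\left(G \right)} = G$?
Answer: $142$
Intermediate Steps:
$U{\left(y,M \right)} = -12 + 4 M$ ($U{\left(y,M \right)} = -12 + 4 \left(0 + M\right) = -12 + 4 M$)
$E{\left(2,-10 \right)} \left(119 + U{\left(10,-9 \right)}\right) = 2 \left(119 + \left(-12 + 4 \left(-9\right)\right)\right) = 2 \left(119 - 48\right) = 2 \cdot 71 = 142$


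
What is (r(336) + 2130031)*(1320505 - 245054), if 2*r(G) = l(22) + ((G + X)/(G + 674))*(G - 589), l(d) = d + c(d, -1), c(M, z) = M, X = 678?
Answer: 2313537356016809/1010 ≈ 2.2906e+12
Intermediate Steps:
l(d) = 2*d (l(d) = d + d = 2*d)
r(G) = 22 + (-589 + G)*(678 + G)/(2*(674 + G)) (r(G) = (2*22 + ((G + 678)/(G + 674))*(G - 589))/2 = (44 + ((678 + G)/(674 + G))*(-589 + G))/2 = (44 + (-589 + G)*(678 + G)/(674 + G))/2 = 22 + (-589 + G)*(678 + G)/(2*(674 + G)))
(r(336) + 2130031)*(1320505 - 245054) = ((-369686 + 336**2 + 133*336)/(2*(674 + 336)) + 2130031)*(1320505 - 245054) = ((1/2)*(-369686 + 112896 + 44688)/1010 + 2130031)*1075451 = ((1/2)*(1/1010)*(-212102) + 2130031)*1075451 = (-106051/1010 + 2130031)*1075451 = (2151225259/1010)*1075451 = 2313537356016809/1010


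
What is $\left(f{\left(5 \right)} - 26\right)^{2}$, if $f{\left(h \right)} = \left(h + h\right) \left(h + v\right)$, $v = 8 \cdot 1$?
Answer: $10816$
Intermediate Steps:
$v = 8$
$f{\left(h \right)} = 2 h \left(8 + h\right)$ ($f{\left(h \right)} = \left(h + h\right) \left(h + 8\right) = 2 h \left(8 + h\right)$)
$\left(f{\left(5 \right)} - 26\right)^{2} = \left(2 \cdot 5 \left(8 + 5\right) - 26\right)^{2} = \left(2 \cdot 5 \cdot 13 - 26\right)^{2} = \left(130 - 26\right)^{2} = 104^{2} = 10816$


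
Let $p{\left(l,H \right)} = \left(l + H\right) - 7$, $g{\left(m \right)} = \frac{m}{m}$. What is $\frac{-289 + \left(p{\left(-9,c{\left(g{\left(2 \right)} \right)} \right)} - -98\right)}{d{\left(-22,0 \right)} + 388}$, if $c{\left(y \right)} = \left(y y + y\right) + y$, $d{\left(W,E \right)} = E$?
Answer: $- \frac{51}{97} \approx -0.52577$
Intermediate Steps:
$g{\left(m \right)} = 1$
$c{\left(y \right)} = y^{2} + 2 y$ ($c{\left(y \right)} = \left(y^{2} + y\right) + y = \left(y + y^{2}\right) + y = y^{2} + 2 y$)
$p{\left(l,H \right)} = -7 + H + l$ ($p{\left(l,H \right)} = \left(H + l\right) - 7 = -7 + H + l$)
$\frac{-289 + \left(p{\left(-9,c{\left(g{\left(2 \right)} \right)} \right)} - -98\right)}{d{\left(-22,0 \right)} + 388} = \frac{-289 - \left(-82 - \left(2 + 1\right)\right)}{0 + 388} = \frac{-289 + \left(\left(-7 + 1 \cdot 3 - 9\right) + 98\right)}{388} = \left(-289 + \left(\left(-7 + 3 - 9\right) + 98\right)\right) \frac{1}{388} = \left(-289 + \left(-13 + 98\right)\right) \frac{1}{388} = \left(-289 + 85\right) \frac{1}{388} = \left(-204\right) \frac{1}{388} = - \frac{51}{97}$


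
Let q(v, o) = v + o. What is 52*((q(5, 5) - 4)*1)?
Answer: 312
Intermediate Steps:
q(v, o) = o + v
52*((q(5, 5) - 4)*1) = 52*(((5 + 5) - 4)*1) = 52*((10 - 4)*1) = 52*(6*1) = 52*6 = 312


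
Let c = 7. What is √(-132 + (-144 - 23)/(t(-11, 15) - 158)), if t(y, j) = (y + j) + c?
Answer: I*√57711/21 ≈ 11.44*I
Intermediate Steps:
t(y, j) = 7 + j + y (t(y, j) = (y + j) + 7 = (j + y) + 7 = 7 + j + y)
√(-132 + (-144 - 23)/(t(-11, 15) - 158)) = √(-132 + (-144 - 23)/((7 + 15 - 11) - 158)) = √(-132 - 167/(11 - 158)) = √(-132 - 167/(-147)) = √(-132 - 167*(-1/147)) = √(-132 + 167/147) = √(-19237/147) = I*√57711/21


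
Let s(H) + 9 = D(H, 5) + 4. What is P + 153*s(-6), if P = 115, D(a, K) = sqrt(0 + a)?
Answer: -650 + 153*I*sqrt(6) ≈ -650.0 + 374.77*I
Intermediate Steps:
D(a, K) = sqrt(a)
s(H) = -5 + sqrt(H) (s(H) = -9 + (sqrt(H) + 4) = -9 + (4 + sqrt(H)) = -5 + sqrt(H))
P + 153*s(-6) = 115 + 153*(-5 + sqrt(-6)) = 115 + 153*(-5 + I*sqrt(6)) = 115 + (-765 + 153*I*sqrt(6)) = -650 + 153*I*sqrt(6)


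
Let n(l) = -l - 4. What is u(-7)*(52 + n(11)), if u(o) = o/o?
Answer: 37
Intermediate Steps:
u(o) = 1
n(l) = -4 - l
u(-7)*(52 + n(11)) = 1*(52 + (-4 - 1*11)) = 1*(52 + (-4 - 11)) = 1*(52 - 15) = 1*37 = 37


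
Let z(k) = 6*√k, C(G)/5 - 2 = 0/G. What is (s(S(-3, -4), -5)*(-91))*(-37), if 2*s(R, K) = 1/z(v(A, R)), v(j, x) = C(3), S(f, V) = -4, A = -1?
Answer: 3367*√10/120 ≈ 88.728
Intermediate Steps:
C(G) = 10 (C(G) = 10 + 5*(0/G) = 10 + 5*0 = 10 + 0 = 10)
v(j, x) = 10
s(R, K) = √10/120 (s(R, K) = 1/(2*((6*√10))) = (√10/60)/2 = √10/120)
(s(S(-3, -4), -5)*(-91))*(-37) = ((√10/120)*(-91))*(-37) = -91*√10/120*(-37) = 3367*√10/120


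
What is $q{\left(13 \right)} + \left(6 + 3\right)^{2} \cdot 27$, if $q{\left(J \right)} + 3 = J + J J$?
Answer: $2366$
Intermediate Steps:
$q{\left(J \right)} = -3 + J + J^{2}$ ($q{\left(J \right)} = -3 + \left(J + J J\right) = -3 + \left(J + J^{2}\right) = -3 + J + J^{2}$)
$q{\left(13 \right)} + \left(6 + 3\right)^{2} \cdot 27 = \left(-3 + 13 + 13^{2}\right) + \left(6 + 3\right)^{2} \cdot 27 = \left(-3 + 13 + 169\right) + 9^{2} \cdot 27 = 179 + 81 \cdot 27 = 179 + 2187 = 2366$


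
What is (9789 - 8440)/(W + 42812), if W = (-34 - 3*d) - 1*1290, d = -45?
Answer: 1349/41623 ≈ 0.032410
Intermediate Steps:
W = -1189 (W = (-34 - 3*(-45)) - 1*1290 = (-34 + 135) - 1290 = 101 - 1290 = -1189)
(9789 - 8440)/(W + 42812) = (9789 - 8440)/(-1189 + 42812) = 1349/41623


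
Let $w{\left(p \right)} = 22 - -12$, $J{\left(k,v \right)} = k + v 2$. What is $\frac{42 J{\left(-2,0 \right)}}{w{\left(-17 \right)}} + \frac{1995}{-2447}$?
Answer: $- \frac{136689}{41599} \approx -3.2859$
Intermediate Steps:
$J{\left(k,v \right)} = k + 2 v$
$w{\left(p \right)} = 34$ ($w{\left(p \right)} = 22 + 12 = 34$)
$\frac{42 J{\left(-2,0 \right)}}{w{\left(-17 \right)}} + \frac{1995}{-2447} = \frac{42 \left(-2 + 2 \cdot 0\right)}{34} + \frac{1995}{-2447} = 42 \left(-2 + 0\right) \frac{1}{34} + 1995 \left(- \frac{1}{2447}\right) = 42 \left(-2\right) \frac{1}{34} - \frac{1995}{2447} = \left(-84\right) \frac{1}{34} - \frac{1995}{2447} = - \frac{42}{17} - \frac{1995}{2447} = - \frac{136689}{41599}$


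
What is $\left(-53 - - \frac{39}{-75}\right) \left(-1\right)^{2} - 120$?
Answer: $- \frac{4338}{25} \approx -173.52$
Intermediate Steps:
$\left(-53 - - \frac{39}{-75}\right) \left(-1\right)^{2} - 120 = \left(-53 - \left(-39\right) \left(- \frac{1}{75}\right)\right) 1 - 120 = \left(-53 - \frac{13}{25}\right) 1 - 120 = \left(- \frac{1338}{25}\right) 1 - 120 = - \frac{1338}{25} - 120 = - \frac{4338}{25}$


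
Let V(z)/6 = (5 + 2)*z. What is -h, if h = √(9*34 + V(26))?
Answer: -√1398 ≈ -37.390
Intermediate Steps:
V(z) = 42*z (V(z) = 6*((5 + 2)*z) = 6*(7*z) = 42*z)
h = √1398 (h = √(9*34 + 42*26) = √(306 + 1092) = √1398 ≈ 37.390)
-h = -√1398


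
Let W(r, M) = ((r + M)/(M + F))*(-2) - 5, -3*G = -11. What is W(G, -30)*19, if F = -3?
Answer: -12407/99 ≈ -125.32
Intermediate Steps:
G = 11/3 (G = -⅓*(-11) = 11/3 ≈ 3.6667)
W(r, M) = -5 - 2*(M + r)/(-3 + M) (W(r, M) = ((r + M)/(M - 3))*(-2) - 5 = ((M + r)/(-3 + M))*(-2) - 5 = -2*(M + r)/(-3 + M) - 5 = -5 - 2*(M + r)/(-3 + M))
W(G, -30)*19 = ((15 - 7*(-30) - 2*11/3)/(-3 - 30))*19 = ((15 + 210 - 22/3)/(-33))*19 = -1/33*653/3*19 = -653/99*19 = -12407/99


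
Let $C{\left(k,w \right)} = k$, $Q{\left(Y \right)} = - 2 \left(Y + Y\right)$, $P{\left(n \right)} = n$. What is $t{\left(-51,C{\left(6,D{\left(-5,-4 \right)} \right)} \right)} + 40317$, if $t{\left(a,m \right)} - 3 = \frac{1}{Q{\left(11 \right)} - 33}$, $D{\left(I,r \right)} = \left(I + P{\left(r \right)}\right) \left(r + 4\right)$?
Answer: $\frac{3104639}{77} \approx 40320.0$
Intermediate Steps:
$D{\left(I,r \right)} = \left(4 + r\right) \left(I + r\right)$ ($D{\left(I,r \right)} = \left(I + r\right) \left(r + 4\right) = \left(I + r\right) \left(4 + r\right) = \left(4 + r\right) \left(I + r\right)$)
$Q{\left(Y \right)} = - 4 Y$ ($Q{\left(Y \right)} = - 2 \cdot 2 Y = - 4 Y$)
$t{\left(a,m \right)} = \frac{230}{77}$ ($t{\left(a,m \right)} = 3 + \frac{1}{\left(-4\right) 11 - 33} = 3 + \frac{1}{-44 - 33} = 3 + \frac{1}{-77} = 3 - \frac{1}{77} = \frac{230}{77}$)
$t{\left(-51,C{\left(6,D{\left(-5,-4 \right)} \right)} \right)} + 40317 = \frac{230}{77} + 40317 = \frac{3104639}{77}$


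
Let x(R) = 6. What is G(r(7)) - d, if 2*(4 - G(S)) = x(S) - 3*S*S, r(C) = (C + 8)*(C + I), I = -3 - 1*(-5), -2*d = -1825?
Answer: 26426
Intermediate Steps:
d = 1825/2 (d = -1/2*(-1825) = 1825/2 ≈ 912.50)
I = 2 (I = -3 + 5 = 2)
r(C) = (2 + C)*(8 + C) (r(C) = (C + 8)*(C + 2) = (8 + C)*(2 + C) = (2 + C)*(8 + C))
G(S) = 1 + 3*S**2/2 (G(S) = 4 - (6 - 3*S*S)/2 = 4 - (6 - 3*S**2)/2 = 4 + (-3 + 3*S**2/2) = 1 + 3*S**2/2)
G(r(7)) - d = (1 + 3*(16 + 7**2 + 10*7)**2/2) - 1*1825/2 = (1 + 3*(16 + 49 + 70)**2/2) - 1825/2 = (1 + (3/2)*135**2) - 1825/2 = (1 + (3/2)*18225) - 1825/2 = (1 + 54675/2) - 1825/2 = 54677/2 - 1825/2 = 26426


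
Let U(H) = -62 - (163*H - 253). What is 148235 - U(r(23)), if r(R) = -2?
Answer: 147718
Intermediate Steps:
U(H) = 191 - 163*H (U(H) = -62 - (-253 + 163*H) = -62 + (253 - 163*H) = 191 - 163*H)
148235 - U(r(23)) = 148235 - (191 - 163*(-2)) = 148235 - (191 + 326) = 148235 - 1*517 = 148235 - 517 = 147718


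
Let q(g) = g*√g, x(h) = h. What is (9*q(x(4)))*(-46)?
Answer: -3312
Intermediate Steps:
q(g) = g^(3/2)
(9*q(x(4)))*(-46) = (9*4^(3/2))*(-46) = (9*8)*(-46) = 72*(-46) = -3312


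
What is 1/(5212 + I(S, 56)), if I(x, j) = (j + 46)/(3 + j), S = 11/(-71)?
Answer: 59/307610 ≈ 0.00019180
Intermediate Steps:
S = -11/71 (S = 11*(-1/71) = -11/71 ≈ -0.15493)
I(x, j) = (46 + j)/(3 + j)
1/(5212 + I(S, 56)) = 1/(5212 + (46 + 56)/(3 + 56)) = 1/(5212 + 102/59) = 1/(307610/59) = 59/307610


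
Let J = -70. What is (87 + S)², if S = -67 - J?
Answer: 8100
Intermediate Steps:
S = 3 (S = -67 - 1*(-70) = -67 + 70 = 3)
(87 + S)² = (87 + 3)² = 90² = 8100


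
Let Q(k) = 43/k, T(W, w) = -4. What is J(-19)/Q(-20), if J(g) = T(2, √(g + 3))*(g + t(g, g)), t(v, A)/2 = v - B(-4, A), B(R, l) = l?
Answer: -1520/43 ≈ -35.349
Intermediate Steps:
t(v, A) = -2*A + 2*v (t(v, A) = 2*(v - A) = -2*A + 2*v)
J(g) = -4*g (J(g) = -4*(g + (-2*g + 2*g)) = -4*(g + 0) = -4*g)
J(-19)/Q(-20) = (-4*(-19))/((43/(-20))) = 76/((43*(-1/20))) = 76/(-43/20) = 76*(-20/43) = -1520/43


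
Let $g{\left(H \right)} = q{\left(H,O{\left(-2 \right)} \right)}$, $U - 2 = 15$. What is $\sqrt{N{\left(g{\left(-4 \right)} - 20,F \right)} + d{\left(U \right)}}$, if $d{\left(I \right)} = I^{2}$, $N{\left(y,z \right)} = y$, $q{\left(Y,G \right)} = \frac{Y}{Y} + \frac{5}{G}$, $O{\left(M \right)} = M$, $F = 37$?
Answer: $\frac{\sqrt{1070}}{2} \approx 16.355$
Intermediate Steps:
$U = 17$ ($U = 2 + 15 = 17$)
$q{\left(Y,G \right)} = 1 + \frac{5}{G}$
$g{\left(H \right)} = - \frac{3}{2}$ ($g{\left(H \right)} = \frac{5 - 2}{-2} = \left(- \frac{1}{2}\right) 3 = - \frac{3}{2}$)
$\sqrt{N{\left(g{\left(-4 \right)} - 20,F \right)} + d{\left(U \right)}} = \sqrt{\left(- \frac{3}{2} - 20\right) + 17^{2}} = \sqrt{- \frac{43}{2} + 289} = \sqrt{\frac{535}{2}} = \frac{\sqrt{1070}}{2}$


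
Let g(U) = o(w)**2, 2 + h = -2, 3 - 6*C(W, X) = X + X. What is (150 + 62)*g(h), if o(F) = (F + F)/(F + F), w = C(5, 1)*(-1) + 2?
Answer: 212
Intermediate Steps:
C(W, X) = 1/2 - X/3 (C(W, X) = 1/2 - (X + X)/6 = 1/2 - X/3)
w = 11/6 (w = (1/2 - 1/3*1)*(-1) + 2 = (1/2 - 1/3)*(-1) + 2 = (1/6)*(-1) + 2 = -1/6 + 2 = 11/6 ≈ 1.8333)
o(F) = 1 (o(F) = (2*F)/((2*F)) = (2*F)*(1/(2*F)) = 1)
h = -4 (h = -2 - 2 = -4)
g(U) = 1 (g(U) = 1**2 = 1)
(150 + 62)*g(h) = (150 + 62)*1 = 212*1 = 212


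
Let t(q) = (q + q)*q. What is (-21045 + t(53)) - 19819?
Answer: -35246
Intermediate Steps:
t(q) = 2*q² (t(q) = (2*q)*q = 2*q²)
(-21045 + t(53)) - 19819 = (-21045 + 2*53²) - 19819 = (-21045 + 2*2809) - 19819 = (-21045 + 5618) - 19819 = -15427 - 19819 = -35246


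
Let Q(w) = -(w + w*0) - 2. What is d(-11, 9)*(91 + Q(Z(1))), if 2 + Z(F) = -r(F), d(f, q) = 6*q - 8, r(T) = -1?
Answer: 4140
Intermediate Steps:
d(f, q) = -8 + 6*q
Z(F) = -1 (Z(F) = -2 - 1*(-1) = -2 + 1 = -1)
Q(w) = -2 - w (Q(w) = -(w + 0) - 2 = -w - 2 = -2 - w)
d(-11, 9)*(91 + Q(Z(1))) = (-8 + 6*9)*(91 + (-2 - 1*(-1))) = (-8 + 54)*(91 + (-2 + 1)) = 46*(91 - 1) = 46*90 = 4140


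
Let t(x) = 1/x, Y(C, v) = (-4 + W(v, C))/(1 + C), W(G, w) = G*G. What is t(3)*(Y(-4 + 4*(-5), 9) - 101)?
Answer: -800/23 ≈ -34.783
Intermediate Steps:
W(G, w) = G²
Y(C, v) = (-4 + v²)/(1 + C)
t(3)*(Y(-4 + 4*(-5), 9) - 101) = ((-4 + 9²)/(1 + (-4 + 4*(-5))) - 101)/3 = ((-4 + 81)/(1 + (-4 - 20)) - 101)/3 = (77/(1 - 24) - 101)/3 = (77/(-23) - 101)/3 = (-1/23*77 - 101)/3 = (-77/23 - 101)/3 = (⅓)*(-2400/23) = -800/23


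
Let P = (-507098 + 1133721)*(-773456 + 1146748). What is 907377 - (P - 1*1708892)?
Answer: -233910736647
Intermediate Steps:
P = 233913352916 (P = 626623*373292 = 233913352916)
907377 - (P - 1*1708892) = 907377 - (233913352916 - 1*1708892) = 907377 - (233913352916 - 1708892) = 907377 - 1*233911644024 = 907377 - 233911644024 = -233910736647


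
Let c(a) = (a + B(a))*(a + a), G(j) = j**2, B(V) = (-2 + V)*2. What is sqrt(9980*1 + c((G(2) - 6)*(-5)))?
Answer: 10*sqrt(105) ≈ 102.47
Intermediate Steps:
B(V) = -4 + 2*V
c(a) = 2*a*(-4 + 3*a) (c(a) = (a + (-4 + 2*a))*(a + a) = (-4 + 3*a)*(2*a) = 2*a*(-4 + 3*a))
sqrt(9980*1 + c((G(2) - 6)*(-5))) = sqrt(9980*1 + 2*((2**2 - 6)*(-5))*(-4 + 3*((2**2 - 6)*(-5)))) = sqrt(9980 + 2*((4 - 6)*(-5))*(-4 + 3*((4 - 6)*(-5)))) = sqrt(9980 + 2*(-2*(-5))*(-4 + 3*(-2*(-5)))) = sqrt(9980 + 2*10*(-4 + 3*10)) = sqrt(9980 + 2*10*(-4 + 30)) = sqrt(9980 + 2*10*26) = sqrt(9980 + 520) = sqrt(10500) = 10*sqrt(105)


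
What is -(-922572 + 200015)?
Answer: 722557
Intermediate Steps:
-(-922572 + 200015) = -1*(-722557) = 722557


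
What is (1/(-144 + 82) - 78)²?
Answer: 23396569/3844 ≈ 6086.5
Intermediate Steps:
(1/(-144 + 82) - 78)² = (1/(-62) - 78)² = (-1/62 - 78)² = (-4837/62)² = 23396569/3844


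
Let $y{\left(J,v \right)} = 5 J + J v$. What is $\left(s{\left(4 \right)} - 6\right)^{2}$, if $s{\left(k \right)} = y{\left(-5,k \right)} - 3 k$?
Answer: $3969$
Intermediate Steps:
$s{\left(k \right)} = -25 - 8 k$ ($s{\left(k \right)} = - 5 \left(5 + k\right) - 3 k = \left(-25 - 5 k\right) - 3 k = -25 - 8 k$)
$\left(s{\left(4 \right)} - 6\right)^{2} = \left(\left(-25 - 32\right) - 6\right)^{2} = \left(-57 - 6\right)^{2} = \left(-63\right)^{2} = 3969$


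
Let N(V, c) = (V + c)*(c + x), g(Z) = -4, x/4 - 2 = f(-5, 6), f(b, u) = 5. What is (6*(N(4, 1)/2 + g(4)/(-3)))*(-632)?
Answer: -279976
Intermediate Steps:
x = 28 (x = 8 + 4*5 = 8 + 20 = 28)
N(V, c) = (28 + c)*(V + c) (N(V, c) = (V + c)*(c + 28) = (V + c)*(28 + c) = (28 + c)*(V + c))
(6*(N(4, 1)/2 + g(4)/(-3)))*(-632) = (6*((1**2 + 28*4 + 28*1 + 4*1)/2 - 4/(-3)))*(-632) = (6*((1 + 112 + 28 + 4)*(1/2) - 4*(-1/3)))*(-632) = (6*(145*(1/2) + 4/3))*(-632) = (6*(145/2 + 4/3))*(-632) = (6*(443/6))*(-632) = 443*(-632) = -279976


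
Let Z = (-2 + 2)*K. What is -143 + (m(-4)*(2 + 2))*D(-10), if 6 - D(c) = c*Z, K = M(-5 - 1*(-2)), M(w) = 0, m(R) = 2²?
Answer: -47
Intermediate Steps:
m(R) = 4
K = 0
Z = 0 (Z = (-2 + 2)*0 = 0*0 = 0)
D(c) = 6 (D(c) = 6 - c*0 = 6 - 1*0 = 6 + 0 = 6)
-143 + (m(-4)*(2 + 2))*D(-10) = -143 + (4*(2 + 2))*6 = -143 + (4*4)*6 = -143 + 16*6 = -143 + 96 = -47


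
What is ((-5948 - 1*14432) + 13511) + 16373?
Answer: 9504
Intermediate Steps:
((-5948 - 1*14432) + 13511) + 16373 = ((-5948 - 14432) + 13511) + 16373 = (-20380 + 13511) + 16373 = -6869 + 16373 = 9504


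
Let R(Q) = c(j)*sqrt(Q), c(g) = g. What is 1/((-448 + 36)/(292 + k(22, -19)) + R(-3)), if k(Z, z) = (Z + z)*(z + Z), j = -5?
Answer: -124012/6964819 + 453005*I*sqrt(3)/6964819 ≈ -0.017805 + 0.11266*I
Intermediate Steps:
k(Z, z) = (Z + z)**2 (k(Z, z) = (Z + z)*(Z + z) = (Z + z)**2)
R(Q) = -5*sqrt(Q)
1/((-448 + 36)/(292 + k(22, -19)) + R(-3)) = 1/((-448 + 36)/(292 + (22 - 19)**2) - 5*I*sqrt(3)) = 1/(-412/(292 + 3**2) - 5*I*sqrt(3)) = 1/(-412/(292 + 9) - 5*I*sqrt(3)) = 1/(-412/301 - 5*I*sqrt(3))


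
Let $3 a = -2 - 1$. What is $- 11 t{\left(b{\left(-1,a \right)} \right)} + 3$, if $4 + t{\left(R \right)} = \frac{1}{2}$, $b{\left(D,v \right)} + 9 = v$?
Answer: $\frac{83}{2} \approx 41.5$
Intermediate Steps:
$a = -1$ ($a = \frac{-2 - 1}{3} = \frac{1}{3} \left(-3\right) = -1$)
$b{\left(D,v \right)} = -9 + v$
$t{\left(R \right)} = - \frac{7}{2}$ ($t{\left(R \right)} = -4 + \frac{1}{2} = - \frac{7}{2}$)
$- 11 t{\left(b{\left(-1,a \right)} \right)} + 3 = \left(-11\right) \left(- \frac{7}{2}\right) + 3 = \frac{77}{2} + 3 = \frac{83}{2}$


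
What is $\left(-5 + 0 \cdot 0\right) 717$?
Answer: $-3585$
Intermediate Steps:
$\left(-5 + 0 \cdot 0\right) 717 = \left(-5 + 0\right) 717 = \left(-5\right) 717 = -3585$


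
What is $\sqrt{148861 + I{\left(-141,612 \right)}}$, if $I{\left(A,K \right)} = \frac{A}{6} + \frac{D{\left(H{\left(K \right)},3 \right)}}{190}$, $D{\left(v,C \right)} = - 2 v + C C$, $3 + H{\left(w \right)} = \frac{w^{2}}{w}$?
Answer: $\frac{\sqrt{1343201010}}{95} \approx 385.79$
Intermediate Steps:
$H{\left(w \right)} = -3 + w$ ($H{\left(w \right)} = -3 + \frac{w^{2}}{w} = -3 + w$)
$D{\left(v,C \right)} = C^{2} - 2 v$ ($D{\left(v,C \right)} = - 2 v + C^{2} = C^{2} - 2 v$)
$I{\left(A,K \right)} = \frac{3}{38} - \frac{K}{95} + \frac{A}{6}$ ($I{\left(A,K \right)} = \frac{A}{6} + \frac{3^{2} - 2 \left(-3 + K\right)}{190} = A \frac{1}{6} + \left(9 - \left(-6 + 2 K\right)\right) \frac{1}{190} = \frac{A}{6} + \left(15 - 2 K\right) \frac{1}{190} = \frac{A}{6} - \left(- \frac{3}{38} + \frac{K}{95}\right) = \frac{3}{38} - \frac{K}{95} + \frac{A}{6}$)
$\sqrt{148861 + I{\left(-141,612 \right)}} = \sqrt{148861 + \left(\frac{3}{38} - \frac{612}{95} + \frac{1}{6} \left(-141\right)\right)} = \sqrt{148861 - \frac{2837}{95}} = \sqrt{\frac{14138958}{95}} = \frac{\sqrt{1343201010}}{95}$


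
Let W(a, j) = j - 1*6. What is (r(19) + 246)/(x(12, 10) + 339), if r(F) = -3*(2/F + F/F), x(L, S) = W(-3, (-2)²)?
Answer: 4611/6403 ≈ 0.72013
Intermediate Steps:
W(a, j) = -6 + j (W(a, j) = j - 6 = -6 + j)
x(L, S) = -2 (x(L, S) = -6 + (-2)² = -6 + 4 = -2)
r(F) = -3 - 6/F (r(F) = -3*(2/F + 1) = -3*(1 + 2/F) = -3 - 6/F)
(r(19) + 246)/(x(12, 10) + 339) = ((-3 - 6/19) + 246)/(-2 + 339) = ((-3 - 6*1/19) + 246)/337 = ((-3 - 6/19) + 246)*(1/337) = (-63/19 + 246)*(1/337) = (4611/19)*(1/337) = 4611/6403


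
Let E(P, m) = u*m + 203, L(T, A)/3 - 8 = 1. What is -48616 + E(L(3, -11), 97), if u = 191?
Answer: -29886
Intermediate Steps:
L(T, A) = 27 (L(T, A) = 24 + 3*1 = 24 + 3 = 27)
E(P, m) = 203 + 191*m (E(P, m) = 191*m + 203 = 203 + 191*m)
-48616 + E(L(3, -11), 97) = -48616 + (203 + 191*97) = -48616 + (203 + 18527) = -48616 + 18730 = -29886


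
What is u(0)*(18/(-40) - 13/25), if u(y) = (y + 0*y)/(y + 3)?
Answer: 0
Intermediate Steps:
u(y) = y/(3 + y) (u(y) = (y + 0)/(3 + y) = y/(3 + y))
u(0)*(18/(-40) - 13/25) = (0/(3 + 0))*(18/(-40) - 13/25) = (0/3)*(18*(-1/40) - 13*1/25) = (0*(1/3))*(-9/20 - 13/25) = 0*(-97/100) = 0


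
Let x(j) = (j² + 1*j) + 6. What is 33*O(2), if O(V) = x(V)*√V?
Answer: 396*√2 ≈ 560.03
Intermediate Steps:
x(j) = 6 + j + j² (x(j) = (j² + j) + 6 = (j + j²) + 6 = 6 + j + j²)
O(V) = √V*(6 + V + V²) (O(V) = (6 + V + V²)*√V = √V*(6 + V + V²))
33*O(2) = 33*(√2*(6 + 2 + 2²)) = 33*(√2*(6 + 2 + 4)) = 33*(√2*12) = 33*(12*√2) = 396*√2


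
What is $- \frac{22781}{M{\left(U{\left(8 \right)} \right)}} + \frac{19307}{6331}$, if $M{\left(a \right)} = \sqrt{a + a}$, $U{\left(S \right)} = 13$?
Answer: $\frac{19307}{6331} - \frac{22781 \sqrt{26}}{26} \approx -4464.7$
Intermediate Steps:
$M{\left(a \right)} = \sqrt{2} \sqrt{a}$ ($M{\left(a \right)} = \sqrt{2 a} = \sqrt{2} \sqrt{a}$)
$- \frac{22781}{M{\left(U{\left(8 \right)} \right)}} + \frac{19307}{6331} = - \frac{22781}{\sqrt{2} \sqrt{13}} + \frac{19307}{6331} = - \frac{22781}{\sqrt{26}} + 19307 \cdot \frac{1}{6331} = - 22781 \frac{\sqrt{26}}{26} + \frac{19307}{6331} = - \frac{22781 \sqrt{26}}{26} + \frac{19307}{6331} = \frac{19307}{6331} - \frac{22781 \sqrt{26}}{26}$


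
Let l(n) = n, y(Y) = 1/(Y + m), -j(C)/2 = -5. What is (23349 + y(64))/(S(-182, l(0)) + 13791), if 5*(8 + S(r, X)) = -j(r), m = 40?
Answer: 2428297/1433224 ≈ 1.6943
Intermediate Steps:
j(C) = 10 (j(C) = -2*(-5) = 10)
y(Y) = 1/(40 + Y) (y(Y) = 1/(Y + 40) = 1/(40 + Y))
S(r, X) = -10 (S(r, X) = -8 + (-1*10)/5 = -8 + (⅕)*(-10) = -8 - 2 = -10)
(23349 + y(64))/(S(-182, l(0)) + 13791) = (23349 + 1/(40 + 64))/(-10 + 13791) = (23349 + 1/104)/13781 = (23349 + 1/104)*(1/13781) = (2428297/104)*(1/13781) = 2428297/1433224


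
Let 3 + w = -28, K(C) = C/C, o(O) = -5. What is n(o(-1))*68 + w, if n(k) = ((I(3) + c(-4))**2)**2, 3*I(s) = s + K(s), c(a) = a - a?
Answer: 14897/81 ≈ 183.91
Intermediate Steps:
K(C) = 1
w = -31 (w = -3 - 28 = -31)
c(a) = 0
I(s) = 1/3 + s/3 (I(s) = (s + 1)/3 = (1 + s)/3 = 1/3 + s/3)
n(k) = 256/81 (n(k) = (((1/3 + (1/3)*3) + 0)**2)**2 = (((1/3 + 1) + 0)**2)**2 = ((4/3 + 0)**2)**2 = ((4/3)**2)**2 = (16/9)**2 = 256/81)
n(o(-1))*68 + w = (256/81)*68 - 31 = 17408/81 - 31 = 14897/81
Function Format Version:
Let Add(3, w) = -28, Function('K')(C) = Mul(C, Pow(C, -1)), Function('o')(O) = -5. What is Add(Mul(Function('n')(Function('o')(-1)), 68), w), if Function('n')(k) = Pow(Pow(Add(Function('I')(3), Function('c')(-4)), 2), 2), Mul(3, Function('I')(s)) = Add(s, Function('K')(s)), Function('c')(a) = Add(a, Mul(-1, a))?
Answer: Rational(14897, 81) ≈ 183.91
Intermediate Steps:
Function('K')(C) = 1
w = -31 (w = Add(-3, -28) = -31)
Function('c')(a) = 0
Function('I')(s) = Add(Rational(1, 3), Mul(Rational(1, 3), s)) (Function('I')(s) = Mul(Rational(1, 3), Add(s, 1)) = Mul(Rational(1, 3), Add(1, s)) = Add(Rational(1, 3), Mul(Rational(1, 3), s)))
Function('n')(k) = Rational(256, 81) (Function('n')(k) = Pow(Pow(Add(Add(Rational(1, 3), Mul(Rational(1, 3), 3)), 0), 2), 2) = Pow(Pow(Add(Add(Rational(1, 3), 1), 0), 2), 2) = Pow(Pow(Add(Rational(4, 3), 0), 2), 2) = Pow(Pow(Rational(4, 3), 2), 2) = Pow(Rational(16, 9), 2) = Rational(256, 81))
Add(Mul(Function('n')(Function('o')(-1)), 68), w) = Add(Mul(Rational(256, 81), 68), -31) = Add(Rational(17408, 81), -31) = Rational(14897, 81)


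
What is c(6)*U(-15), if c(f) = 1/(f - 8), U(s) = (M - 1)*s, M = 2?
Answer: 15/2 ≈ 7.5000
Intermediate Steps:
U(s) = s (U(s) = (2 - 1)*s = 1*s = s)
c(f) = 1/(-8 + f)
c(6)*U(-15) = -15/(-8 + 6) = -15/(-2) = -1/2*(-15) = 15/2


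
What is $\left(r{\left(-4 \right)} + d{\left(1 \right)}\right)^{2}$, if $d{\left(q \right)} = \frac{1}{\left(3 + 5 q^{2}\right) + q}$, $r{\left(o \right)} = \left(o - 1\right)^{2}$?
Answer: $\frac{51076}{81} \approx 630.57$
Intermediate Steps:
$r{\left(o \right)} = \left(-1 + o\right)^{2}$
$d{\left(q \right)} = \frac{1}{3 + q + 5 q^{2}}$
$\left(r{\left(-4 \right)} + d{\left(1 \right)}\right)^{2} = \left(\left(-1 - 4\right)^{2} + \frac{1}{3 + 1 + 5 \cdot 1^{2}}\right)^{2} = \left(\left(-5\right)^{2} + \frac{1}{3 + 1 + 5 \cdot 1}\right)^{2} = \left(25 + \frac{1}{3 + 1 + 5}\right)^{2} = \left(25 + \frac{1}{9}\right)^{2} = \left(\frac{226}{9}\right)^{2} = \frac{51076}{81}$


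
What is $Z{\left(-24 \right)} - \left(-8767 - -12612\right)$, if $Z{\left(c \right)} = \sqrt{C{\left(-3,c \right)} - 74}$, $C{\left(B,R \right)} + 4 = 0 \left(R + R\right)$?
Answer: $-3845 + i \sqrt{78} \approx -3845.0 + 8.8318 i$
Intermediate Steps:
$C{\left(B,R \right)} = -4$ ($C{\left(B,R \right)} = -4 + 0 \left(R + R\right) = -4 + 0 \cdot 2 R = -4 + 0 = -4$)
$Z{\left(c \right)} = i \sqrt{78}$ ($Z{\left(c \right)} = \sqrt{-4 - 74} = \sqrt{-78} = i \sqrt{78}$)
$Z{\left(-24 \right)} - \left(-8767 - -12612\right) = i \sqrt{78} - \left(-8767 - -12612\right) = i \sqrt{78} - \left(-8767 + 12612\right) = i \sqrt{78} - 3845 = -3845 + i \sqrt{78}$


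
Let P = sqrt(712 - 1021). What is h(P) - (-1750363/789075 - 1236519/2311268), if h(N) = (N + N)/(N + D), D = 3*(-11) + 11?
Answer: 5108948553233537/1446244691100300 - 44*I*sqrt(309)/793 ≈ 3.5326 - 0.97535*I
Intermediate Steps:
D = -22 (D = -33 + 11 = -22)
P = I*sqrt(309) (P = sqrt(-309) = I*sqrt(309) ≈ 17.578*I)
h(N) = 2*N/(-22 + N) (h(N) = (N + N)/(N - 22) = (2*N)/(-22 + N) = 2*N/(-22 + N))
h(P) - (-1750363/789075 - 1236519/2311268) = 2*(I*sqrt(309))/(-22 + I*sqrt(309)) - (-1750363/789075 - 1236519/2311268) = 2*I*sqrt(309)/(-22 + I*sqrt(309)) - (-1750363*1/789075 - 1236519*1/2311268) = 2*I*sqrt(309)/(-22 + I*sqrt(309)) - (-1750363/789075 - 1236519/2311268) = 2*I*sqrt(309)/(-22 + I*sqrt(309)) - 1*(-5021264220209/1823763797100) = 2*I*sqrt(309)/(-22 + I*sqrt(309)) + 5021264220209/1823763797100 = 5021264220209/1823763797100 + 2*I*sqrt(309)/(-22 + I*sqrt(309))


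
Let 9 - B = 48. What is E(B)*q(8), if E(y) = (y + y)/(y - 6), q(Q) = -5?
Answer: -26/3 ≈ -8.6667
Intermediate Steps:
B = -39 (B = 9 - 1*48 = 9 - 48 = -39)
E(y) = 2*y/(-6 + y) (E(y) = (2*y)/(-6 + y) = 2*y/(-6 + y))
E(B)*q(8) = (2*(-39)/(-6 - 39))*(-5) = (2*(-39)/(-45))*(-5) = (2*(-39)*(-1/45))*(-5) = (26/15)*(-5) = -26/3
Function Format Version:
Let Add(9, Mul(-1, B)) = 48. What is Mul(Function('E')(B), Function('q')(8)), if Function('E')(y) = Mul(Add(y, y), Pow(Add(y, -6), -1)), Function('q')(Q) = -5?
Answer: Rational(-26, 3) ≈ -8.6667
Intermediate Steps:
B = -39 (B = Add(9, Mul(-1, 48)) = Add(9, -48) = -39)
Function('E')(y) = Mul(2, y, Pow(Add(-6, y), -1)) (Function('E')(y) = Mul(Mul(2, y), Pow(Add(-6, y), -1)) = Mul(2, y, Pow(Add(-6, y), -1)))
Mul(Function('E')(B), Function('q')(8)) = Mul(Mul(2, -39, Pow(Add(-6, -39), -1)), -5) = Mul(Mul(2, -39, Pow(-45, -1)), -5) = Mul(Mul(2, -39, Rational(-1, 45)), -5) = Mul(Rational(26, 15), -5) = Rational(-26, 3)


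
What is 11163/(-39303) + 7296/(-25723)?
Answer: -191300179/336997023 ≈ -0.56766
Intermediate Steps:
11163/(-39303) + 7296/(-25723) = 11163*(-1/39303) + 7296*(-1/25723) = -3721/13101 - 7296/25723 = -191300179/336997023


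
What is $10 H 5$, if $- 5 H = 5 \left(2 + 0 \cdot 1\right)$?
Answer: $-100$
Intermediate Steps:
$H = -2$ ($H = - \frac{5 \left(2 + 0 \cdot 1\right)}{5} = - \frac{5 \left(2 + 0\right)}{5} = - \frac{5 \cdot 2}{5} = \left(- \frac{1}{5}\right) 10 = -2$)
$10 H 5 = 10 \left(-2\right) 5 = \left(-20\right) 5 = -100$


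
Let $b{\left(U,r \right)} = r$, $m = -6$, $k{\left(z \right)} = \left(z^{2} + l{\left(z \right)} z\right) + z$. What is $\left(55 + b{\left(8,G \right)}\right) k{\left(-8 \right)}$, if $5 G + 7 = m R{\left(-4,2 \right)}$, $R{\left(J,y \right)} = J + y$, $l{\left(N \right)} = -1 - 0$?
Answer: $3584$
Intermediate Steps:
$l{\left(N \right)} = -1$ ($l{\left(N \right)} = -1 + 0 = -1$)
$k{\left(z \right)} = z^{2}$ ($k{\left(z \right)} = \left(z^{2} - z\right) + z = z^{2}$)
$G = 1$ ($G = - \frac{7}{5} + \frac{\left(-6\right) \left(-4 + 2\right)}{5} = - \frac{7}{5} + \frac{\left(-6\right) \left(-2\right)}{5} = - \frac{7}{5} + \frac{1}{5} \cdot 12 = - \frac{7}{5} + \frac{12}{5} = 1$)
$\left(55 + b{\left(8,G \right)}\right) k{\left(-8 \right)} = \left(55 + 1\right) \left(-8\right)^{2} = 56 \cdot 64 = 3584$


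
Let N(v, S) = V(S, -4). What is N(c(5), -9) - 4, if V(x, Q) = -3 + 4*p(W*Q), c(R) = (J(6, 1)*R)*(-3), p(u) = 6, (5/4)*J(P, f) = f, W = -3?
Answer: 17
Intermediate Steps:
J(P, f) = 4*f/5
c(R) = -12*R/5 (c(R) = (((⅘)*1)*R)*(-3) = (4*R/5)*(-3) = -12*R/5)
V(x, Q) = 21 (V(x, Q) = -3 + 4*6 = -3 + 24 = 21)
N(v, S) = 21
N(c(5), -9) - 4 = 21 - 4 = 17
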